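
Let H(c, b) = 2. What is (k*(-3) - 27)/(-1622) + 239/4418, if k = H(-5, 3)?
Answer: 133363/1791499 ≈ 0.074442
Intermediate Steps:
k = 2
(k*(-3) - 27)/(-1622) + 239/4418 = (2*(-3) - 27)/(-1622) + 239/4418 = (-6 - 27)*(-1/1622) + 239*(1/4418) = -33*(-1/1622) + 239/4418 = 33/1622 + 239/4418 = 133363/1791499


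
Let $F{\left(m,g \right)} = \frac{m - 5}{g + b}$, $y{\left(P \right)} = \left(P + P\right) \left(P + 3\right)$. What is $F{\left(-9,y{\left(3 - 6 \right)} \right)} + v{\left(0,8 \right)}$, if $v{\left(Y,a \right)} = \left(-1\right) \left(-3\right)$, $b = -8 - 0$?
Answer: $\frac{19}{4} \approx 4.75$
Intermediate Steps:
$b = -8$ ($b = -8 + 0 = -8$)
$v{\left(Y,a \right)} = 3$
$y{\left(P \right)} = 2 P \left(3 + P\right)$
$F{\left(m,g \right)} = \frac{-5 + m}{-8 + g}$ ($F{\left(m,g \right)} = \frac{m - 5}{g - 8} = \frac{-5 + m}{-8 + g}$)
$F{\left(-9,y{\left(3 - 6 \right)} \right)} + v{\left(0,8 \right)} = \frac{-5 - 9}{-8 + 2 \left(3 - 6\right) \left(3 + \left(3 - 6\right)\right)} + 3 = \frac{1}{-8 + 2 \left(3 - 6\right) \left(3 + \left(3 - 6\right)\right)} \left(-14\right) + 3 = \frac{1}{-8 + 2 \left(-3\right) \left(3 - 3\right)} \left(-14\right) + 3 = \frac{1}{-8 + 2 \left(-3\right) 0} \left(-14\right) + 3 = \frac{1}{-8 + 0} \left(-14\right) + 3 = \frac{1}{-8} \left(-14\right) + 3 = \left(- \frac{1}{8}\right) \left(-14\right) + 3 = \frac{7}{4} + 3 = \frac{19}{4}$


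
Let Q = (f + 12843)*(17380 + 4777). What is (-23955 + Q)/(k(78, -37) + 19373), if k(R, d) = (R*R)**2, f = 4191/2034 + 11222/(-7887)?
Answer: 169068020249963/22004154128066 ≈ 7.6835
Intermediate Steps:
f = 378847/594154 (f = 4191*(1/2034) + 11222*(-1/7887) = 1397/678 - 11222/7887 = 378847/594154 ≈ 0.63762)
k(R, d) = R**4 (k(R, d) = (R**2)**2 = R**4)
Q = 169082253209033/594154 (Q = (378847/594154 + 12843)*(17380 + 4777) = (7631098669/594154)*22157 = 169082253209033/594154 ≈ 2.8458e+8)
(-23955 + Q)/(k(78, -37) + 19373) = (-23955 + 169082253209033/594154)/(78**4 + 19373) = 169068020249963/(594154*(37015056 + 19373)) = (169068020249963/594154)/37034429 = (169068020249963/594154)*(1/37034429) = 169068020249963/22004154128066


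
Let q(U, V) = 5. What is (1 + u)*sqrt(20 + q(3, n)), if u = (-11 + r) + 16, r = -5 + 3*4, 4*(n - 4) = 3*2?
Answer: 65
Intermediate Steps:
n = 11/2 (n = 4 + (3*2)/4 = 4 + (1/4)*6 = 4 + 3/2 = 11/2 ≈ 5.5000)
r = 7 (r = -5 + 12 = 7)
u = 12 (u = (-11 + 7) + 16 = -4 + 16 = 12)
(1 + u)*sqrt(20 + q(3, n)) = (1 + 12)*sqrt(20 + 5) = 13*sqrt(25) = 13*5 = 65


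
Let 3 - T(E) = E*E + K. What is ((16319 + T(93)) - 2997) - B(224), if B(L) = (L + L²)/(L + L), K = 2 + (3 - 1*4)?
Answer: 9125/2 ≈ 4562.5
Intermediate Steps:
K = 1 (K = 2 + (3 - 4) = 2 - 1 = 1)
B(L) = (L + L²)/(2*L) (B(L) = (L + L²)/((2*L)) = (L + L²)*(1/(2*L)) = (L + L²)/(2*L))
T(E) = 2 - E² (T(E) = 3 - (E*E + 1) = 3 - (E² + 1) = 3 - (1 + E²) = 3 + (-1 - E²) = 2 - E²)
((16319 + T(93)) - 2997) - B(224) = ((16319 + (2 - 1*93²)) - 2997) - (½ + (½)*224) = ((16319 + (2 - 1*8649)) - 2997) - (½ + 112) = ((16319 + (2 - 8649)) - 2997) - 1*225/2 = ((16319 - 8647) - 2997) - 225/2 = (7672 - 2997) - 225/2 = 4675 - 225/2 = 9125/2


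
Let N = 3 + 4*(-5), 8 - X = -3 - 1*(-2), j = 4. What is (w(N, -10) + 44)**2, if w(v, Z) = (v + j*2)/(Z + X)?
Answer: 2809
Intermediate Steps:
X = 9 (X = 8 - (-3 - 1*(-2)) = 8 - (-3 + 2) = 8 - 1*(-1) = 8 + 1 = 9)
N = -17 (N = 3 - 20 = -17)
w(v, Z) = (8 + v)/(9 + Z) (w(v, Z) = (v + 4*2)/(Z + 9) = (v + 8)/(9 + Z) = (8 + v)/(9 + Z))
(w(N, -10) + 44)**2 = ((8 - 17)/(9 - 10) + 44)**2 = (-9/(-1) + 44)**2 = (-1*(-9) + 44)**2 = (9 + 44)**2 = 53**2 = 2809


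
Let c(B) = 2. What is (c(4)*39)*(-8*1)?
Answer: -624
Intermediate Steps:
(c(4)*39)*(-8*1) = (2*39)*(-8*1) = 78*(-8) = -624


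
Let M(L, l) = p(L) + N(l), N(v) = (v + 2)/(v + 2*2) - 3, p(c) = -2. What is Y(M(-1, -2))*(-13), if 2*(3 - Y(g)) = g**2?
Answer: 247/2 ≈ 123.50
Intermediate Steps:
N(v) = -3 + (2 + v)/(4 + v) (N(v) = (2 + v)/(v + 4) - 3 = (2 + v)/(4 + v) - 3 = -3 + (2 + v)/(4 + v))
M(L, l) = -2 + 2*(-5 - l)/(4 + l)
Y(g) = 3 - g**2/2
Y(M(-1, -2))*(-13) = (3 - 4*(-9 - 2*(-2))**2/(4 - 2)**2/2)*(-13) = (3 - (-9 + 4)**2/2)*(-13) = (3 - (2*(1/2)*(-5))**2/2)*(-13) = (3 - 1/2*(-5)**2)*(-13) = (3 - 1/2*25)*(-13) = (3 - 25/2)*(-13) = -19/2*(-13) = 247/2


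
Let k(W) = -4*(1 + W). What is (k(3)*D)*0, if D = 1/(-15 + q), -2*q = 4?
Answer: 0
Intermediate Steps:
q = -2 (q = -½*4 = -2)
D = -1/17 (D = 1/(-15 - 2) = 1/(-17) = -1/17 ≈ -0.058824)
k(W) = -4 - 4*W
(k(3)*D)*0 = ((-4 - 4*3)*(-1/17))*0 = ((-4 - 12)*(-1/17))*0 = -16*(-1/17)*0 = (16/17)*0 = 0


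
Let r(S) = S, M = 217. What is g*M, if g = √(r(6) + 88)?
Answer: 217*√94 ≈ 2103.9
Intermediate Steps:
g = √94 (g = √(6 + 88) = √94 ≈ 9.6954)
g*M = √94*217 = 217*√94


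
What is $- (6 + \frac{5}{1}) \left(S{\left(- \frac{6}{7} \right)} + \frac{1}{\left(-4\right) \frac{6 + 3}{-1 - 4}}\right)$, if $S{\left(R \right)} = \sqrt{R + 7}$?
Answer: $- \frac{55}{36} - \frac{11 \sqrt{301}}{7} \approx -28.791$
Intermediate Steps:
$S{\left(R \right)} = \sqrt{7 + R}$
$- (6 + \frac{5}{1}) \left(S{\left(- \frac{6}{7} \right)} + \frac{1}{\left(-4\right) \frac{6 + 3}{-1 - 4}}\right) = - (6 + \frac{5}{1}) \left(\sqrt{7 - \frac{6}{7}} + \frac{1}{\left(-4\right) \frac{6 + 3}{-1 - 4}}\right) = - (6 + 5 \cdot 1) \left(\sqrt{7 - \frac{6}{7}} + \frac{1}{\left(-4\right) \frac{9}{-5}}\right) = - (6 + 5) \left(\sqrt{7 - \frac{6}{7}} + \frac{1}{\left(-4\right) 9 \left(- \frac{1}{5}\right)}\right) = \left(-1\right) 11 \left(\sqrt{\frac{43}{7}} + \frac{1}{\left(-4\right) \left(- \frac{9}{5}\right)}\right) = - 11 \left(\frac{\sqrt{301}}{7} + \frac{1}{\frac{36}{5}}\right) = - 11 \left(\frac{\sqrt{301}}{7} + \frac{5}{36}\right) = - 11 \left(\frac{5}{36} + \frac{\sqrt{301}}{7}\right) = - \frac{55}{36} - \frac{11 \sqrt{301}}{7}$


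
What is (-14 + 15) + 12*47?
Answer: 565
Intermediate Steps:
(-14 + 15) + 12*47 = 1 + 564 = 565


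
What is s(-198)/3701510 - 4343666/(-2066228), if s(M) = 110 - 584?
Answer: 4019285935897/1912040901070 ≈ 2.1021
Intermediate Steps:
s(M) = -474
s(-198)/3701510 - 4343666/(-2066228) = -474/3701510 - 4343666/(-2066228) = -474*1/3701510 - 4343666*(-1/2066228) = -237/1850755 + 2171833/1033114 = 4019285935897/1912040901070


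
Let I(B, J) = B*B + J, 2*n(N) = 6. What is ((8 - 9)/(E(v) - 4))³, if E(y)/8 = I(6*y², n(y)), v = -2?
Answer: -1/99124281152 ≈ -1.0088e-11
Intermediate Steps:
n(N) = 3 (n(N) = (½)*6 = 3)
I(B, J) = J + B² (I(B, J) = B² + J = J + B²)
E(y) = 24 + 288*y⁴ (E(y) = 8*(3 + (6*y²)²) = 8*(3 + 36*y⁴) = 24 + 288*y⁴)
((8 - 9)/(E(v) - 4))³ = ((8 - 9)/((24 + 288*(-2)⁴) - 4))³ = (-1/((24 + 288*16) - 4))³ = (-1/((24 + 4608) - 4))³ = (-1/(4632 - 4))³ = (-1/4628)³ = -1/99124281152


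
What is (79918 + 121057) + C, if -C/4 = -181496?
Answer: 926959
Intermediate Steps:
C = 725984 (C = -4*(-181496) = 725984)
(79918 + 121057) + C = (79918 + 121057) + 725984 = 200975 + 725984 = 926959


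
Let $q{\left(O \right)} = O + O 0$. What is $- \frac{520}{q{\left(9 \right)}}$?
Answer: $- \frac{520}{9} \approx -57.778$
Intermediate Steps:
$q{\left(O \right)} = O$ ($q{\left(O \right)} = O + 0 = O$)
$- \frac{520}{q{\left(9 \right)}} = - \frac{520}{9}$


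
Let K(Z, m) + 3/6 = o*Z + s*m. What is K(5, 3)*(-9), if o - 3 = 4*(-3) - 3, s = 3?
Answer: 927/2 ≈ 463.50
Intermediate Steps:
o = -12 (o = 3 + (4*(-3) - 3) = 3 + (-12 - 3) = 3 - 15 = -12)
K(Z, m) = -½ - 12*Z + 3*m (K(Z, m) = -½ + (-12*Z + 3*m) = -½ - 12*Z + 3*m)
K(5, 3)*(-9) = (-½ - 12*5 + 3*3)*(-9) = (-½ - 60 + 9)*(-9) = -103/2*(-9) = 927/2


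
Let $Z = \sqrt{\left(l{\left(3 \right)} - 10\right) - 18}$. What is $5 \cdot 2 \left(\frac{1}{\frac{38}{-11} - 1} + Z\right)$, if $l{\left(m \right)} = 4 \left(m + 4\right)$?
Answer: $- \frac{110}{49} \approx -2.2449$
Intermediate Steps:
$l{\left(m \right)} = 16 + 4 m$ ($l{\left(m \right)} = 4 \left(4 + m\right) = 16 + 4 m$)
$Z = 0$ ($Z = \sqrt{\left(\left(16 + 4 \cdot 3\right) - 10\right) - 18} = \sqrt{\left(\left(16 + 12\right) - 10\right) - 18} = \sqrt{\left(28 - 10\right) - 18} = \sqrt{18 - 18} = \sqrt{0} = 0$)
$5 \cdot 2 \left(\frac{1}{\frac{38}{-11} - 1} + Z\right) = 5 \cdot 2 \left(\frac{1}{\frac{38}{-11} - 1} + 0\right) = 10 \left(\frac{1}{38 \left(- \frac{1}{11}\right) - 1} + 0\right) = 10 \left(\frac{1}{- \frac{38}{11} - 1} + 0\right) = 10 \left(\frac{1}{- \frac{49}{11}} + 0\right) = 10 \left(- \frac{11}{49} + 0\right) = 10 \left(- \frac{11}{49}\right) = - \frac{110}{49}$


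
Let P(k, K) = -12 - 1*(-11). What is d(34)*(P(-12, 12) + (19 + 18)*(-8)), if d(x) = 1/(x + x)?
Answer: -297/68 ≈ -4.3676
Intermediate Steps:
P(k, K) = -1 (P(k, K) = -12 + 11 = -1)
d(x) = 1/(2*x)
d(34)*(P(-12, 12) + (19 + 18)*(-8)) = ((½)/34)*(-1 + (19 + 18)*(-8)) = ((½)*(1/34))*(-1 + 37*(-8)) = (-1 - 296)/68 = (1/68)*(-297) = -297/68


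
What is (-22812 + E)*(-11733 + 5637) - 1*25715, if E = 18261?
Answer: 27717181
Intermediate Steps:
(-22812 + E)*(-11733 + 5637) - 1*25715 = (-22812 + 18261)*(-11733 + 5637) - 1*25715 = -4551*(-6096) - 25715 = 27742896 - 25715 = 27717181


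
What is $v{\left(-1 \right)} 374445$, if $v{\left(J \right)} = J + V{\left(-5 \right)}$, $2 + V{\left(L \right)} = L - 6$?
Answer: $-5242230$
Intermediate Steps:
$V{\left(L \right)} = -8 + L$ ($V{\left(L \right)} = -2 + \left(L - 6\right) = -2 + \left(-6 + L\right) = -8 + L$)
$v{\left(J \right)} = -13 + J$ ($v{\left(J \right)} = J - 13 = -13 + J$)
$v{\left(-1 \right)} 374445 = \left(-13 - 1\right) 374445 = \left(-14\right) 374445 = -5242230$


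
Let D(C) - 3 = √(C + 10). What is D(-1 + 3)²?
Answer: 21 + 12*√3 ≈ 41.785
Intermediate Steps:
D(C) = 3 + √(10 + C) (D(C) = 3 + √(C + 10) = 3 + √(10 + C))
D(-1 + 3)² = (3 + √(10 + (-1 + 3)))² = (3 + √(10 + 2))² = (3 + √12)² = (3 + 2*√3)²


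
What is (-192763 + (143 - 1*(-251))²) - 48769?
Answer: -86296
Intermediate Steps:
(-192763 + (143 - 1*(-251))²) - 48769 = (-192763 + (143 + 251)²) - 48769 = (-192763 + 394²) - 48769 = (-192763 + 155236) - 48769 = -37527 - 48769 = -86296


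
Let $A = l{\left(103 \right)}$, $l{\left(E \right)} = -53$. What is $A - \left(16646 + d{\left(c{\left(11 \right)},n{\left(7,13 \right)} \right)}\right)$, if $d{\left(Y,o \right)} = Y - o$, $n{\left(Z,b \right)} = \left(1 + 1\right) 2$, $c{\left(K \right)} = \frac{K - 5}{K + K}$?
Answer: $- \frac{183648}{11} \approx -16695.0$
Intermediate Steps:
$c{\left(K \right)} = \frac{-5 + K}{2 K}$
$n{\left(Z,b \right)} = 4$ ($n{\left(Z,b \right)} = 2 \cdot 2 = 4$)
$A = -53$
$A - \left(16646 + d{\left(c{\left(11 \right)},n{\left(7,13 \right)} \right)}\right) = -53 - \left(16646 - \left(4 - \frac{-5 + 11}{2 \cdot 11}\right)\right) = -53 - \left(16646 - \left(4 - \frac{3}{11}\right)\right) = -53 - \left(16646 + \left(\frac{3}{11} - 4\right)\right) = -53 - \left(16646 - \frac{41}{11}\right) = -53 - \frac{183065}{11} = - \frac{183648}{11}$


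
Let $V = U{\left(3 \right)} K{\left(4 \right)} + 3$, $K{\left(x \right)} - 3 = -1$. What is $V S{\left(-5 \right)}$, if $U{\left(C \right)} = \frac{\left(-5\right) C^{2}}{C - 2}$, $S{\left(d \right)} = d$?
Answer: $435$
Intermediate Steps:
$K{\left(x \right)} = 2$ ($K{\left(x \right)} = 3 - 1 = 2$)
$U{\left(C \right)} = - \frac{5 C^{2}}{-2 + C}$ ($U{\left(C \right)} = \frac{\left(-5\right) C^{2}}{-2 + C} = - \frac{5 C^{2}}{-2 + C}$)
$V = -87$ ($V = - \frac{5 \cdot 3^{2}}{-2 + 3} \cdot 2 + 3 = \left(-5\right) 9 \cdot 1^{-1} \cdot 2 + 3 = \left(-5\right) 9 \cdot 1 \cdot 2 + 3 = \left(-45\right) 2 + 3 = -90 + 3 = -87$)
$V S{\left(-5 \right)} = \left(-87\right) \left(-5\right) = 435$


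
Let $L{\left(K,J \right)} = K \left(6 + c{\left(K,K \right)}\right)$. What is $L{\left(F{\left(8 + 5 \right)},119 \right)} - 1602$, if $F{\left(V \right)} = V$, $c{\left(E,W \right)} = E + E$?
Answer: $-1186$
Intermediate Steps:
$c{\left(E,W \right)} = 2 E$
$L{\left(K,J \right)} = K \left(6 + 2 K\right)$
$L{\left(F{\left(8 + 5 \right)},119 \right)} - 1602 = 2 \left(8 + 5\right) \left(3 + \left(8 + 5\right)\right) - 1602 = 2 \cdot 13 \left(3 + 13\right) - 1602 = 2 \cdot 13 \cdot 16 - 1602 = 416 - 1602 = -1186$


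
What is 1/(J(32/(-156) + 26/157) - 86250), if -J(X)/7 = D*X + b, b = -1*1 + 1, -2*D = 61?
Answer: -6123/528160417 ≈ -1.1593e-5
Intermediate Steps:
D = -61/2 (D = -1/2*61 = -61/2 ≈ -30.500)
b = 0 (b = -1 + 1 = 0)
J(X) = 427*X/2 (J(X) = -7*(-61*X/2 + 0) = -(-427)*X/2 = 427*X/2)
1/(J(32/(-156) + 26/157) - 86250) = 1/(427*(32/(-156) + 26/157)/2 - 86250) = 1/(427*(32*(-1/156) + 26*(1/157))/2 - 86250) = 1/(427*(-8/39 + 26/157)/2 - 86250) = 1/((427/2)*(-242/6123) - 86250) = 1/(-51667/6123 - 86250) = 1/(-528160417/6123) = -6123/528160417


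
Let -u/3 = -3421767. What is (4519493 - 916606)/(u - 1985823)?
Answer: 3602887/8279478 ≈ 0.43516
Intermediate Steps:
u = 10265301 (u = -3*(-3421767) = 10265301)
(4519493 - 916606)/(u - 1985823) = (4519493 - 916606)/(10265301 - 1985823) = 3602887/8279478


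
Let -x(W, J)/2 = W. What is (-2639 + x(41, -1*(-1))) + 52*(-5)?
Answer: -2981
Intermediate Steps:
x(W, J) = -2*W
(-2639 + x(41, -1*(-1))) + 52*(-5) = (-2639 - 2*41) + 52*(-5) = (-2639 - 82) - 260 = -2721 - 260 = -2981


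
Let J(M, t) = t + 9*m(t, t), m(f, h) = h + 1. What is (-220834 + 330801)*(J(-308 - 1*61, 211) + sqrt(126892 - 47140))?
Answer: 233020073 + 219934*sqrt(19938) ≈ 2.6408e+8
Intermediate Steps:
m(f, h) = 1 + h
J(M, t) = 9 + 10*t (J(M, t) = t + 9*(1 + t) = t + (9 + 9*t) = 9 + 10*t)
(-220834 + 330801)*(J(-308 - 1*61, 211) + sqrt(126892 - 47140)) = (-220834 + 330801)*((9 + 10*211) + sqrt(126892 - 47140)) = 109967*((9 + 2110) + sqrt(79752)) = 109967*(2119 + 2*sqrt(19938)) = 233020073 + 219934*sqrt(19938)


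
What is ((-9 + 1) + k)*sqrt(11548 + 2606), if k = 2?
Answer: -6*sqrt(14154) ≈ -713.82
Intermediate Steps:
((-9 + 1) + k)*sqrt(11548 + 2606) = ((-9 + 1) + 2)*sqrt(11548 + 2606) = (-8 + 2)*sqrt(14154) = -6*sqrt(14154)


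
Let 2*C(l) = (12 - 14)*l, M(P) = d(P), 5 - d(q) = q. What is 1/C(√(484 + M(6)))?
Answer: -√483/483 ≈ -0.045502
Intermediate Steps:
d(q) = 5 - q
M(P) = 5 - P
C(l) = -l (C(l) = ((12 - 14)*l)/2 = (-2*l)/2 = -l)
1/C(√(484 + M(6))) = 1/(-√(484 + (5 - 1*6))) = 1/(-√(484 + (5 - 6))) = 1/(-√(484 - 1)) = 1/(-√483) = -√483/483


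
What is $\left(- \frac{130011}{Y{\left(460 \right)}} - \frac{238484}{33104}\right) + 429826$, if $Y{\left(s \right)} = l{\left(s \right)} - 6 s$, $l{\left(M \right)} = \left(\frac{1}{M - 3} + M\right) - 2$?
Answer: $\frac{1247563898522689}{2902153196} \approx 4.2988 \cdot 10^{5}$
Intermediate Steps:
$l{\left(M \right)} = -2 + M + \frac{1}{-3 + M}$ ($l{\left(M \right)} = \left(\frac{1}{-3 + M} + M\right) - 2 = \left(M + \frac{1}{-3 + M}\right) - 2 = -2 + M + \frac{1}{-3 + M}$)
$Y{\left(s \right)} = - 6 s + \frac{7 + s^{2} - 5 s}{-3 + s}$ ($Y{\left(s \right)} = \frac{7 + s^{2} - 5 s}{-3 + s} - 6 s = - 6 s + \frac{7 + s^{2} - 5 s}{-3 + s}$)
$\left(- \frac{130011}{Y{\left(460 \right)}} - \frac{238484}{33104}\right) + 429826 = \left(- \frac{130011}{\frac{1}{-3 + 460} \left(7 - 5 \cdot 460^{2} + 13 \cdot 460\right)} - \frac{238484}{33104}\right) + 429826 = \left(- \frac{130011}{\frac{1}{457} \left(7 - 1058000 + 5980\right)} - \frac{59621}{8276}\right) + 429826 = \left(- \frac{130011}{\frac{1}{457} \left(-1052013\right)} - \frac{59621}{8276}\right) + 429826 = \left(- \frac{130011}{- \frac{1052013}{457}} - \frac{59621}{8276}\right) + 429826 = \left(\left(-130011\right) \left(- \frac{457}{1052013}\right) - \frac{59621}{8276}\right) + 429826 = \left(\frac{19805009}{350671} - \frac{59621}{8276}\right) + 429826 = \frac{142998898793}{2902153196} + 429826 = \frac{1247563898522689}{2902153196}$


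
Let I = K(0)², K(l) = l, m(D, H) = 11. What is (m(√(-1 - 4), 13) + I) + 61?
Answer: 72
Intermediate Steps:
I = 0 (I = 0² = 0)
(m(√(-1 - 4), 13) + I) + 61 = (11 + 0) + 61 = 11 + 61 = 72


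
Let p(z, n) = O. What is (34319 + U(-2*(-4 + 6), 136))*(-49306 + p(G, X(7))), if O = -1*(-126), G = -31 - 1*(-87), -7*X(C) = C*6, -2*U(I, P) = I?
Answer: -1687906780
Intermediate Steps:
U(I, P) = -I/2
X(C) = -6*C/7 (X(C) = -C*6/7 = -6*C/7)
G = 56 (G = -31 + 87 = 56)
O = 126
p(z, n) = 126
(34319 + U(-2*(-4 + 6), 136))*(-49306 + p(G, X(7))) = (34319 - (-1)*(-4 + 6))*(-49306 + 126) = (34319 - (-1)*2)*(-49180) = (34319 - ½*(-4))*(-49180) = (34319 + 2)*(-49180) = 34321*(-49180) = -1687906780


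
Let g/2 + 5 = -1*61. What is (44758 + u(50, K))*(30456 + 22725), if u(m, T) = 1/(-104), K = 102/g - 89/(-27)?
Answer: 247548567411/104 ≈ 2.3803e+9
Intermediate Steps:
g = -132 (g = -10 + 2*(-1*61) = -10 + 2*(-61) = -10 - 122 = -132)
K = 1499/594 (K = 102/(-132) - 89/(-27) = 102*(-1/132) - 89*(-1/27) = -17/22 + 89/27 = 1499/594 ≈ 2.5236)
u(m, T) = -1/104
(44758 + u(50, K))*(30456 + 22725) = (44758 - 1/104)*(30456 + 22725) = (4654831/104)*53181 = 247548567411/104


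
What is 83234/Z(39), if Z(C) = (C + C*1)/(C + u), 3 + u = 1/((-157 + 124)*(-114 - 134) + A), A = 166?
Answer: 12510111817/325650 ≈ 38416.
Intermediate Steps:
u = -25049/8350 (u = -3 + 1/((-157 + 124)*(-114 - 134) + 166) = -3 + 1/(-33*(-248) + 166) = -3 + 1/(8184 + 166) = -3 + 1/8350 = -25049/8350 ≈ -2.9999)
Z(C) = 2*C/(-25049/8350 + C) (Z(C) = (C + C*1)/(C - 25049/8350) = (C + C)/(-25049/8350 + C) = (2*C)/(-25049/8350 + C) = 2*C/(-25049/8350 + C))
83234/Z(39) = 83234/((16700*39/(-25049 + 8350*39))) = 83234/((16700*39/(-25049 + 325650))) = 83234/((16700*39/300601)) = 83234/((16700*39*(1/300601))) = 83234/(651300/300601) = 83234*(300601/651300) = 12510111817/325650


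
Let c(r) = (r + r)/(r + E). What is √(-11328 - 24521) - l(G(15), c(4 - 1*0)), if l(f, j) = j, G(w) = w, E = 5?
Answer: -8/9 + I*√35849 ≈ -0.88889 + 189.34*I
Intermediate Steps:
c(r) = 2*r/(5 + r) (c(r) = (r + r)/(r + 5) = (2*r)/(5 + r) = 2*r/(5 + r))
√(-11328 - 24521) - l(G(15), c(4 - 1*0)) = √(-11328 - 24521) - 2*(4 - 1*0)/(5 + (4 - 1*0)) = √(-35849) - 2*(4 + 0)/(5 + (4 + 0)) = I*√35849 - 2*4/(5 + 4) = I*√35849 - 2*4/9 = I*√35849 - 1*8/9 = I*√35849 - 8/9 = -8/9 + I*√35849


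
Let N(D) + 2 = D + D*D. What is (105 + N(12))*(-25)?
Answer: -6475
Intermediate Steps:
N(D) = -2 + D + D**2 (N(D) = -2 + (D + D*D) = -2 + (D + D**2) = -2 + D + D**2)
(105 + N(12))*(-25) = (105 + (-2 + 12 + 12**2))*(-25) = (105 + (-2 + 12 + 144))*(-25) = (105 + 154)*(-25) = 259*(-25) = -6475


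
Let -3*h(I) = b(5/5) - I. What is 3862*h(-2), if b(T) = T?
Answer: -3862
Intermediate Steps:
h(I) = -1/3 + I/3 (h(I) = -(5/5 - I)/3 = -(5*(1/5) - I)/3 = -(1 - I)/3 = -1/3 + I/3)
3862*h(-2) = 3862*(-1/3 + (1/3)*(-2)) = 3862*(-1/3 - 2/3) = 3862*(-1) = -3862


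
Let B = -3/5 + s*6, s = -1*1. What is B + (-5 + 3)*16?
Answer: -193/5 ≈ -38.600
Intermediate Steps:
s = -1
B = -33/5 (B = -3/5 - 1*6 = -3*⅕ - 6 = -⅗ - 6 = -33/5 ≈ -6.6000)
B + (-5 + 3)*16 = -33/5 + (-5 + 3)*16 = -33/5 - 2*16 = -33/5 - 32 = -193/5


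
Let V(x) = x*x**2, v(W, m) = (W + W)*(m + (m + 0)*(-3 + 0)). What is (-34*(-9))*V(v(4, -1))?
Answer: 1253376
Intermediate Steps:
v(W, m) = -4*W*m (v(W, m) = (2*W)*(m + m*(-3)) = (2*W)*(m - 3*m) = (2*W)*(-2*m) = -4*W*m)
V(x) = x**3
(-34*(-9))*V(v(4, -1)) = (-34*(-9))*(-4*4*(-1))**3 = 306*16**3 = 306*4096 = 1253376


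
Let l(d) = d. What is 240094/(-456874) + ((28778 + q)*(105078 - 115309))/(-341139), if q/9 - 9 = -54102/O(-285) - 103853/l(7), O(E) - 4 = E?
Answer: -473281445854563037/153285890084481 ≈ -3087.6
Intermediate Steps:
O(E) = 4 + E
q = -259076484/1967 (q = 81 + 9*(-54102/(4 - 285) - 103853/7) = 81 + 9*(-54102/(-281) - 103853*⅐) = 81 + 9*(-54102*(-1/281) - 103853/7) = 81 + 9*(54102/281 - 103853/7) = 81 + 9*(-28803979/1967) = 81 - 259235811/1967 = -259076484/1967 ≈ -1.3171e+5)
240094/(-456874) + ((28778 + q)*(105078 - 115309))/(-341139) = 240094/(-456874) + ((28778 - 259076484/1967)*(105078 - 115309))/(-341139) = 240094*(-1/456874) - 202470158/1967*(-10231)*(-1/341139) = -120047/228437 + (2071472186498/1967)*(-1/341139) = -120047/228437 - 2071472186498/671020413 = -473281445854563037/153285890084481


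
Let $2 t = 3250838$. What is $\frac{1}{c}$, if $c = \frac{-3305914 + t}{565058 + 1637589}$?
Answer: $- \frac{2202647}{1680495} \approx -1.3107$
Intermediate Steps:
$t = 1625419$ ($t = \frac{1}{2} \cdot 3250838 = 1625419$)
$c = - \frac{1680495}{2202647}$ ($c = \frac{-3305914 + 1625419}{565058 + 1637589} = - \frac{1680495}{2202647} \approx -0.76294$)
$\frac{1}{c} = \frac{1}{- \frac{1680495}{2202647}} = - \frac{2202647}{1680495}$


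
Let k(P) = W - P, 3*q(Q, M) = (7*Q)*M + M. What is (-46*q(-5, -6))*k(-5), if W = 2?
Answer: -21896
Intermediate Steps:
q(Q, M) = M/3 + 7*M*Q/3 (q(Q, M) = ((7*Q)*M + M)/3 = (7*M*Q + M)/3 = (M + 7*M*Q)/3 = M/3 + 7*M*Q/3)
k(P) = 2 - P
(-46*q(-5, -6))*k(-5) = (-46*(-6)*(1 + 7*(-5))/3)*(2 - 1*(-5)) = (-46*(-6)*(1 - 35)/3)*(2 + 5) = -46*(-6)*(-34)/3*7 = -46*68*7 = -3128*7 = -21896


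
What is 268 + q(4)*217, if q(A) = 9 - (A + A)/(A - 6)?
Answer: 3089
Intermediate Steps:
q(A) = 9 - 2*A/(-6 + A)
268 + q(4)*217 = 268 + ((-54 + 7*4)/(-6 + 4))*217 = 268 + ((-54 + 28)/(-2))*217 = 268 - ½*(-26)*217 = 268 + 13*217 = 268 + 2821 = 3089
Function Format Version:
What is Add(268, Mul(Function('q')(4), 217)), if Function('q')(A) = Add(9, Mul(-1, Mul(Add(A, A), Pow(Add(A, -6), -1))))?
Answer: 3089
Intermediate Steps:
Function('q')(A) = Add(9, Mul(-2, A, Pow(Add(-6, A), -1))) (Function('q')(A) = Add(9, Mul(-1, Mul(Mul(2, A), Pow(Add(-6, A), -1)))) = Add(9, Mul(-1, Mul(2, A, Pow(Add(-6, A), -1)))) = Add(9, Mul(-2, A, Pow(Add(-6, A), -1))))
Add(268, Mul(Function('q')(4), 217)) = Add(268, Mul(Mul(Pow(Add(-6, 4), -1), Add(-54, Mul(7, 4))), 217)) = Add(268, Mul(Mul(Pow(-2, -1), Add(-54, 28)), 217)) = Add(268, Mul(Mul(Rational(-1, 2), -26), 217)) = Add(268, Mul(13, 217)) = Add(268, 2821) = 3089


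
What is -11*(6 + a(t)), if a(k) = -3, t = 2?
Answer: -33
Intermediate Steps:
-11*(6 + a(t)) = -11*(6 - 3) = -11*3 = -33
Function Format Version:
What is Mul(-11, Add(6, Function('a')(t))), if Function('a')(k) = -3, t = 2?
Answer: -33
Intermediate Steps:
Mul(-11, Add(6, Function('a')(t))) = Mul(-11, Add(6, -3)) = Mul(-11, 3) = -33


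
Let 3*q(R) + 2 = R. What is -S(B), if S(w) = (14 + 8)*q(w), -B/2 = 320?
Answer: 4708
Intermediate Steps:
B = -640 (B = -2*320 = -640)
q(R) = -⅔ + R/3
S(w) = -44/3 + 22*w/3 (S(w) = (14 + 8)*(-⅔ + w/3) = 22*(-⅔ + w/3) = -44/3 + 22*w/3)
-S(B) = -(-44/3 + (22/3)*(-640)) = -(-44/3 - 14080/3) = -1*(-4708) = 4708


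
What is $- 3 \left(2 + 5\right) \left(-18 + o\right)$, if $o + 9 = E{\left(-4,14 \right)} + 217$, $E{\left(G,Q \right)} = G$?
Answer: $-3906$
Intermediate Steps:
$o = 204$ ($o = -9 + \left(-4 + 217\right) = -9 + 213 = 204$)
$- 3 \left(2 + 5\right) \left(-18 + o\right) = - 3 \left(2 + 5\right) \left(-18 + 204\right) = \left(-3\right) 7 \cdot 186 = \left(-21\right) 186 = -3906$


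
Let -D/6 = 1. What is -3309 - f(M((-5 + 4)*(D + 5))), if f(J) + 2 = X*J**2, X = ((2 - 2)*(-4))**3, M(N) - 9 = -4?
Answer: -3307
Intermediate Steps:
D = -6 (D = -6*1 = -6)
M(N) = 5 (M(N) = 9 - 4 = 5)
X = 0 (X = (0*(-4))**3 = 0**3 = 0)
f(J) = -2 (f(J) = -2 + 0*J**2 = -2 + 0 = -2)
-3309 - f(M((-5 + 4)*(D + 5))) = -3309 - 1*(-2) = -3309 + 2 = -3307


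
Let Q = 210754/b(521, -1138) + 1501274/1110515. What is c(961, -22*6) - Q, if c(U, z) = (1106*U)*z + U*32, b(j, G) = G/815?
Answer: -88537318846658181/631883035 ≈ -1.4012e+8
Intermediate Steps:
b(j, G) = G/815 (b(j, G) = G*(1/815) = G/815)
Q = -95372678186419/631883035 (Q = 210754/(((1/815)*(-1138))) + 1501274/1110515 = 210754/(-1138/815) + 1501274*(1/1110515) = 210754*(-815/1138) + 1501274/1110515 = -85882255/569 + 1501274/1110515 = -95372678186419/631883035 ≈ -1.5093e+5)
c(U, z) = 32*U + 1106*U*z (c(U, z) = 1106*U*z + 32*U = 32*U + 1106*U*z)
c(961, -22*6) - Q = 2*961*(16 + 553*(-22*6)) - 1*(-95372678186419/631883035) = 2*961*(16 + 553*(-132)) + 95372678186419/631883035 = 2*961*(16 - 72996) + 95372678186419/631883035 = 2*961*(-72980) + 95372678186419/631883035 = -140267560 + 95372678186419/631883035 = -88537318846658181/631883035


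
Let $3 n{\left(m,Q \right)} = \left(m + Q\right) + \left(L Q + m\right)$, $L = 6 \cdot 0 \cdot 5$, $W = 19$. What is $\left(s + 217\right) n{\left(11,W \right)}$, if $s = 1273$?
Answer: $\frac{61090}{3} \approx 20363.0$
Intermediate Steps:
$L = 0$ ($L = 0 \cdot 5 = 0$)
$n{\left(m,Q \right)} = \frac{Q}{3} + \frac{2 m}{3}$ ($n{\left(m,Q \right)} = \frac{\left(m + Q\right) + \left(0 Q + m\right)}{3} = \frac{\left(Q + m\right) + \left(0 + m\right)}{3} = \frac{\left(Q + m\right) + m}{3} = \frac{Q + 2 m}{3} = \frac{Q}{3} + \frac{2 m}{3}$)
$\left(s + 217\right) n{\left(11,W \right)} = \left(1273 + 217\right) \left(\frac{1}{3} \cdot 19 + \frac{2}{3} \cdot 11\right) = 1490 \left(\frac{19}{3} + \frac{22}{3}\right) = 1490 \cdot \frac{41}{3} = \frac{61090}{3}$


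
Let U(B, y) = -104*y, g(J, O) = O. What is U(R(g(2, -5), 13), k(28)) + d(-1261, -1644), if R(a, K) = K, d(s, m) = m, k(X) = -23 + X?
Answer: -2164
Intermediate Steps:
U(R(g(2, -5), 13), k(28)) + d(-1261, -1644) = -104*(-23 + 28) - 1644 = -104*5 - 1644 = -520 - 1644 = -2164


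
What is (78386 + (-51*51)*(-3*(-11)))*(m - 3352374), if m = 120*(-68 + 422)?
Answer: 24648780618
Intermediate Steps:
m = 42480 (m = 120*354 = 42480)
(78386 + (-51*51)*(-3*(-11)))*(m - 3352374) = (78386 + (-51*51)*(-3*(-11)))*(42480 - 3352374) = (78386 - 2601*33)*(-3309894) = (78386 - 85833)*(-3309894) = -7447*(-3309894) = 24648780618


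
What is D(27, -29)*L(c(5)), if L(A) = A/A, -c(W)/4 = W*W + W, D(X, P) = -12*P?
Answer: 348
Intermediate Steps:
c(W) = -4*W - 4*W² (c(W) = -4*(W*W + W) = -4*(W² + W) = -4*(W + W²) = -4*W - 4*W²)
L(A) = 1
D(27, -29)*L(c(5)) = -12*(-29)*1 = 348*1 = 348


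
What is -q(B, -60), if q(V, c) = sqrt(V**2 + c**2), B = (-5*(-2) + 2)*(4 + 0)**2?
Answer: -12*sqrt(281) ≈ -201.16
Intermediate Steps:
B = 192 (B = (10 + 2)*4**2 = 12*16 = 192)
-q(B, -60) = -sqrt(192**2 + (-60)**2) = -sqrt(36864 + 3600) = -sqrt(40464) = -12*sqrt(281)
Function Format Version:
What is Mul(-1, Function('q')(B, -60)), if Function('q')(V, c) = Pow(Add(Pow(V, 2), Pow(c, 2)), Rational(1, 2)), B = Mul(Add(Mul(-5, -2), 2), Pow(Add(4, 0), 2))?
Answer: Mul(-12, Pow(281, Rational(1, 2))) ≈ -201.16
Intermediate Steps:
B = 192 (B = Mul(Add(10, 2), Pow(4, 2)) = Mul(12, 16) = 192)
Mul(-1, Function('q')(B, -60)) = Mul(-1, Pow(Add(Pow(192, 2), Pow(-60, 2)), Rational(1, 2))) = Mul(-1, Pow(Add(36864, 3600), Rational(1, 2))) = Mul(-1, Pow(40464, Rational(1, 2))) = Mul(-1, Mul(12, Pow(281, Rational(1, 2)))) = Mul(-12, Pow(281, Rational(1, 2)))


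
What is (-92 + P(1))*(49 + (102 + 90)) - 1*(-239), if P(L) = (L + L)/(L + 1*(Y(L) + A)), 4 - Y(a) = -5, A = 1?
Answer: -240781/11 ≈ -21889.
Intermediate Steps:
Y(a) = 9 (Y(a) = 4 - 1*(-5) = 4 + 5 = 9)
P(L) = 2*L/(10 + L) (P(L) = (L + L)/(L + 1*(9 + 1)) = (2*L)/(L + 1*10) = (2*L)/(L + 10) = (2*L)/(10 + L) = 2*L/(10 + L))
(-92 + P(1))*(49 + (102 + 90)) - 1*(-239) = (-92 + 2*1/(10 + 1))*(49 + (102 + 90)) - 1*(-239) = (-92 + 2*1/11)*(49 + 192) + 239 = (-92 + 2*1*(1/11))*241 + 239 = (-92 + 2/11)*241 + 239 = -1010/11*241 + 239 = -243410/11 + 239 = -240781/11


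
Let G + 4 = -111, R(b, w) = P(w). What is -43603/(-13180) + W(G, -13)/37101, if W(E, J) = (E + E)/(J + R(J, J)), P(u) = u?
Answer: 21031809439/6356885340 ≈ 3.3085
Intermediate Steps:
R(b, w) = w
G = -115 (G = -4 - 111 = -115)
W(E, J) = E/J (W(E, J) = (E + E)/(J + J) = (2*E)/((2*J)) = (2*E)*(1/(2*J)) = E/J)
-43603/(-13180) + W(G, -13)/37101 = -43603/(-13180) - 115/(-13)/37101 = -43603*(-1/13180) - 115*(-1/13)*(1/37101) = 43603/13180 + (115/13)*(1/37101) = 43603/13180 + 115/482313 = 21031809439/6356885340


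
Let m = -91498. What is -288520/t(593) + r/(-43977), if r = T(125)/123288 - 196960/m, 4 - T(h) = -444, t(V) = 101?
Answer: -73931341423224704/25880581434843 ≈ -2856.6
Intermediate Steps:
T(h) = 448 (T(h) = 4 - 1*(-444) = 4 + 444 = 448)
r = 12563944/5826759 (r = 448/123288 - 196960/(-91498) = 448*(1/123288) - 196960*(-1/91498) = 56/15411 + 98480/45749 = 12563944/5826759 ≈ 2.1563)
-288520/t(593) + r/(-43977) = -288520/101 + (12563944/5826759)/(-43977) = -288520*1/101 + (12563944/5826759)*(-1/43977) = -288520/101 - 12563944/256243380543 = -73931341423224704/25880581434843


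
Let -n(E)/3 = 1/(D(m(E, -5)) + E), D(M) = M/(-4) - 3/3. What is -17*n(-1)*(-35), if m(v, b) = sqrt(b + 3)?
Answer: 9520/11 - 1190*I*sqrt(2)/11 ≈ 865.45 - 152.99*I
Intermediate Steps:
m(v, b) = sqrt(3 + b)
D(M) = -1 - M/4 (D(M) = M*(-1/4) - 3*1/3 = -M/4 - 1 = -1 - M/4)
n(E) = -3/(-1 + E - I*sqrt(2)/4) (n(E) = -3/((-1 - sqrt(3 - 5)/4) + E) = -3/((-1 - I*sqrt(2)/4) + E) = -3/(-1 + E - I*sqrt(2)/4))
-17*n(-1)*(-35) = -204/(4 - 4*(-1) + I*sqrt(2))*(-35) = -204/(4 + 4 + I*sqrt(2))*(-35) = -204/(8 + I*sqrt(2))*(-35) = 7140/(8 + I*sqrt(2))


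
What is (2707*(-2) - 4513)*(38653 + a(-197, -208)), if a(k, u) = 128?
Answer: -384978987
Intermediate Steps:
(2707*(-2) - 4513)*(38653 + a(-197, -208)) = (2707*(-2) - 4513)*(38653 + 128) = (-5414 - 4513)*38781 = -9927*38781 = -384978987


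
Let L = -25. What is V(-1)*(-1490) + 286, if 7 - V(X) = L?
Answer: -47394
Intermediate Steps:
V(X) = 32 (V(X) = 7 - 1*(-25) = 7 + 25 = 32)
V(-1)*(-1490) + 286 = 32*(-1490) + 286 = -47680 + 286 = -47394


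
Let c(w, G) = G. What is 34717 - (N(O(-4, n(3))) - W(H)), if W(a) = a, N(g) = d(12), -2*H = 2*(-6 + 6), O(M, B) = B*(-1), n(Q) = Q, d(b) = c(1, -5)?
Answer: 34722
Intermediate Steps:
d(b) = -5
O(M, B) = -B
H = 0 (H = -(-6 + 6) = -0 = -½*0 = 0)
N(g) = -5
34717 - (N(O(-4, n(3))) - W(H)) = 34717 - (-5 - 1*0) = 34717 - (-5 + 0) = 34717 - 1*(-5) = 34717 + 5 = 34722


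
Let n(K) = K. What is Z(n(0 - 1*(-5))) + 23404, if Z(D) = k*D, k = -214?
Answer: 22334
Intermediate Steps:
Z(D) = -214*D
Z(n(0 - 1*(-5))) + 23404 = -214*(0 - 1*(-5)) + 23404 = -214*(0 + 5) + 23404 = -214*5 + 23404 = -1070 + 23404 = 22334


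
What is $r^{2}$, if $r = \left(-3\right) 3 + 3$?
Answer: $36$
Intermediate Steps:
$r = -6$ ($r = -9 + 3 = -6$)
$r^{2} = \left(-6\right)^{2} = 36$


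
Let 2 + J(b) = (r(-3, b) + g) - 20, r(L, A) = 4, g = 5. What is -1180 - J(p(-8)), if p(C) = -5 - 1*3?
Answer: -1167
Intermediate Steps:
p(C) = -8 (p(C) = -5 - 3 = -8)
J(b) = -13 (J(b) = -2 + ((4 + 5) - 20) = -2 + (9 - 20) = -2 - 11 = -13)
-1180 - J(p(-8)) = -1180 - 1*(-13) = -1180 + 13 = -1167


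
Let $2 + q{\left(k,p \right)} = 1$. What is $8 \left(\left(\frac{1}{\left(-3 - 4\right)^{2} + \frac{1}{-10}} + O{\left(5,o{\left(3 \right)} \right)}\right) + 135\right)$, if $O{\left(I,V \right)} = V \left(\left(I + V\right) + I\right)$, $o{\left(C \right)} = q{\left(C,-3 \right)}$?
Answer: $\frac{492992}{489} \approx 1008.2$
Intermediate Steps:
$q{\left(k,p \right)} = -1$ ($q{\left(k,p \right)} = -2 + 1 = -1$)
$o{\left(C \right)} = -1$
$O{\left(I,V \right)} = V \left(V + 2 I\right)$
$8 \left(\left(\frac{1}{\left(-3 - 4\right)^{2} + \frac{1}{-10}} + O{\left(5,o{\left(3 \right)} \right)}\right) + 135\right) = 8 \left(\left(\frac{1}{\left(-3 - 4\right)^{2} + \frac{1}{-10}} - \left(-1 + 2 \cdot 5\right)\right) + 135\right) = 8 \left(\left(\frac{1}{\left(-7\right)^{2} - \frac{1}{10}} - \left(-1 + 10\right)\right) + 135\right) = 8 \left(\left(\frac{1}{49 - \frac{1}{10}} - 9\right) + 135\right) = 8 \left(\left(\frac{1}{\frac{489}{10}} - 9\right) + 135\right) = 8 \left(\left(\frac{10}{489} - 9\right) + 135\right) = 8 \left(- \frac{4391}{489} + 135\right) = 8 \cdot \frac{61624}{489} = \frac{492992}{489}$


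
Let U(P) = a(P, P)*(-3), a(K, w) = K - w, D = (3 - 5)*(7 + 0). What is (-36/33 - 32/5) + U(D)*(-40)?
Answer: -412/55 ≈ -7.4909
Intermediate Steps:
D = -14 (D = -2*7 = -14)
U(P) = 0 (U(P) = (P - P)*(-3) = 0*(-3) = 0)
(-36/33 - 32/5) + U(D)*(-40) = (-36/33 - 32/5) + 0*(-40) = (-36*1/33 - 32*1/5) + 0 = (-12/11 - 32/5) + 0 = -412/55 + 0 = -412/55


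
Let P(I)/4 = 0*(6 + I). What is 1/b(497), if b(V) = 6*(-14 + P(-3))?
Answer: -1/84 ≈ -0.011905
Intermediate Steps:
P(I) = 0 (P(I) = 4*(0*(6 + I)) = 4*0 = 0)
b(V) = -84 (b(V) = 6*(-14 + 0) = 6*(-14) = -84)
1/b(497) = 1/(-84) = -1/84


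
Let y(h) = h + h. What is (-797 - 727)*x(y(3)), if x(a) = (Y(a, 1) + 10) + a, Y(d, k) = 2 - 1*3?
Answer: -22860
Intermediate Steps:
y(h) = 2*h
Y(d, k) = -1 (Y(d, k) = 2 - 3 = -1)
x(a) = 9 + a (x(a) = (-1 + 10) + a = 9 + a)
(-797 - 727)*x(y(3)) = (-797 - 727)*(9 + 2*3) = -1524*(9 + 6) = -1524*15 = -22860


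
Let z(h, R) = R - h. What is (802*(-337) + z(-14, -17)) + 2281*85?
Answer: -76392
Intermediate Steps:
(802*(-337) + z(-14, -17)) + 2281*85 = (802*(-337) + (-17 - 1*(-14))) + 2281*85 = (-270274 + (-17 + 14)) + 193885 = (-270274 - 3) + 193885 = -270277 + 193885 = -76392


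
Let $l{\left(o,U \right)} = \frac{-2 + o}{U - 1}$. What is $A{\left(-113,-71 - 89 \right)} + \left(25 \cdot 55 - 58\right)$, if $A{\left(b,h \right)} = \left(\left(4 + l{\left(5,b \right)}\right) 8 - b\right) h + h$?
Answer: $- \frac{418177}{19} \approx -22009.0$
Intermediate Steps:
$l{\left(o,U \right)} = \frac{-2 + o}{-1 + U}$
$A{\left(b,h \right)} = h + h \left(32 - b + \frac{24}{-1 + b}\right)$ ($A{\left(b,h \right)} = \left(\left(4 + \frac{-2 + 5}{-1 + b}\right) 8 - b\right) h + h = \left(\left(4 + \frac{1}{-1 + b} 3\right) 8 - b\right) h + h = \left(\left(4 + \frac{3}{-1 + b}\right) 8 - b\right) h + h = \left(\left(32 + \frac{24}{-1 + b}\right) - b\right) h + h = \left(32 - b + \frac{24}{-1 + b}\right) h + h = h \left(32 - b + \frac{24}{-1 + b}\right) + h = h + h \left(32 - b + \frac{24}{-1 + b}\right)$)
$A{\left(-113,-71 - 89 \right)} + \left(25 \cdot 55 - 58\right) = \frac{\left(-71 - 89\right) \left(24 + \left(-1 - 113\right) \left(33 - -113\right)\right)}{-1 - 113} + \left(25 \cdot 55 - 58\right) = \frac{\left(-71 - 89\right) \left(24 - 114 \left(33 + 113\right)\right)}{-114} + \left(1375 - 58\right) = \left(-160\right) \left(- \frac{1}{114}\right) \left(24 - 16644\right) + 1317 = \left(-160\right) \left(- \frac{1}{114}\right) \left(-16620\right) + 1317 = - \frac{443200}{19} + 1317 = - \frac{418177}{19}$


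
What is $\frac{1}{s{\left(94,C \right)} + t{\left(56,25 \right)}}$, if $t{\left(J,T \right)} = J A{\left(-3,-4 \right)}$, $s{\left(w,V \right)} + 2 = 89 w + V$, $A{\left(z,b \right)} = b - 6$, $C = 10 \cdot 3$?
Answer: $\frac{1}{7834} \approx 0.00012765$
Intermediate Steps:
$C = 30$
$A{\left(z,b \right)} = -6 + b$ ($A{\left(z,b \right)} = b - 6 = -6 + b$)
$s{\left(w,V \right)} = -2 + V + 89 w$ ($s{\left(w,V \right)} = -2 + \left(89 w + V\right) = -2 + \left(V + 89 w\right) = -2 + V + 89 w$)
$t{\left(J,T \right)} = - 10 J$ ($t{\left(J,T \right)} = J \left(-6 - 4\right) = J \left(-10\right) = - 10 J$)
$\frac{1}{s{\left(94,C \right)} + t{\left(56,25 \right)}} = \frac{1}{\left(-2 + 30 + 89 \cdot 94\right) - 560} = \frac{1}{\left(-2 + 30 + 8366\right) - 560} = \frac{1}{8394 - 560} = \frac{1}{7834}$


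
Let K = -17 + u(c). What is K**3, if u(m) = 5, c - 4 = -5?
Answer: -1728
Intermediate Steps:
c = -1 (c = 4 - 5 = -1)
K = -12 (K = -17 + 5 = -12)
K**3 = (-12)**3 = -1728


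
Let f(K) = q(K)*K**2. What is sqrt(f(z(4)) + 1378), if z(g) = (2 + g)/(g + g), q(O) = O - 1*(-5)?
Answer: sqrt(88399)/8 ≈ 37.165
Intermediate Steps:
q(O) = 5 + O (q(O) = O + 5 = 5 + O)
z(g) = (2 + g)/(2*g) (z(g) = (2 + g)/((2*g)) = (2 + g)*(1/(2*g)) = (2 + g)/(2*g))
f(K) = K**2*(5 + K) (f(K) = (5 + K)*K**2 = K**2*(5 + K))
sqrt(f(z(4)) + 1378) = sqrt(((1/2)*(2 + 4)/4)**2*(5 + (1/2)*(2 + 4)/4) + 1378) = sqrt(((1/2)*(1/4)*6)**2*(5 + (1/2)*(1/4)*6) + 1378) = sqrt((3/4)**2*(5 + 3/4) + 1378) = sqrt((9/16)*(23/4) + 1378) = sqrt(207/64 + 1378) = sqrt(88399/64) = sqrt(88399)/8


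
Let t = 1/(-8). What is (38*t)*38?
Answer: -361/2 ≈ -180.50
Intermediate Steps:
t = -1/8 (t = 1*(-1/8) = -1/8 ≈ -0.12500)
(38*t)*38 = (38*(-1/8))*38 = -19/4*38 = -361/2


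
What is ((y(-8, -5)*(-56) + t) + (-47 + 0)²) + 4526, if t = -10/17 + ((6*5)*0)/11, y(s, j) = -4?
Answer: 118293/17 ≈ 6958.4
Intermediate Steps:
t = -10/17 (t = -10*1/17 + (30*0)*(1/11) = -10/17 + 0*(1/11) = -10/17 + 0 = -10/17 ≈ -0.58823)
((y(-8, -5)*(-56) + t) + (-47 + 0)²) + 4526 = ((-4*(-56) - 10/17) + (-47 + 0)²) + 4526 = ((224 - 10/17) + (-47)²) + 4526 = (3798/17 + 2209) + 4526 = 41351/17 + 4526 = 118293/17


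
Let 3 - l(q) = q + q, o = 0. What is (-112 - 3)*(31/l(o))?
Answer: -3565/3 ≈ -1188.3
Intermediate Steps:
l(q) = 3 - 2*q (l(q) = 3 - (q + q) = 3 - 2*q)
(-112 - 3)*(31/l(o)) = (-112 - 3)*(31/(3 - 2*0)) = -3565/(3 + 0) = -3565/3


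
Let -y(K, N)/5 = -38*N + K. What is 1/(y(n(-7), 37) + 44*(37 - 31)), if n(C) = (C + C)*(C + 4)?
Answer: 1/7084 ≈ 0.00014116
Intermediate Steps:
n(C) = 2*C*(4 + C) (n(C) = (2*C)*(4 + C) = 2*C*(4 + C))
y(K, N) = -5*K + 190*N (y(K, N) = -5*(-38*N + K) = -5*(K - 38*N) = -5*K + 190*N)
1/(y(n(-7), 37) + 44*(37 - 31)) = 1/((-10*(-7)*(4 - 7) + 190*37) + 44*(37 - 31)) = 1/((-10*(-7)*(-3) + 7030) + 44*6) = 1/((-5*42 + 7030) + 264) = 1/((-210 + 7030) + 264) = 1/(6820 + 264) = 1/7084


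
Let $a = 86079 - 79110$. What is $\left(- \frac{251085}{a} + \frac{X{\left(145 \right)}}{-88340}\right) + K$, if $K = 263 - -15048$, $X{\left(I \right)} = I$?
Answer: $\frac{626926968977}{41042764} \approx 15275.0$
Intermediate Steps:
$a = 6969$
$K = 15311$ ($K = 263 + 15048 = 15311$)
$\left(- \frac{251085}{a} + \frac{X{\left(145 \right)}}{-88340}\right) + K = \left(- \frac{251085}{6969} + \frac{145}{-88340}\right) + 15311 = \left(\left(-251085\right) \frac{1}{6969} + 145 \left(- \frac{1}{88340}\right)\right) + 15311 = \left(- \frac{83695}{2323} - \frac{29}{17668}\right) + 15311 = - \frac{1478790627}{41042764} + 15311 = \frac{626926968977}{41042764}$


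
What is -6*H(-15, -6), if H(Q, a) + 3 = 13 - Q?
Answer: -150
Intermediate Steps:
H(Q, a) = 10 - Q (H(Q, a) = -3 + (13 - Q) = 10 - Q)
-6*H(-15, -6) = -6*(10 - 1*(-15)) = -6*(10 + 15) = -6*25 = -150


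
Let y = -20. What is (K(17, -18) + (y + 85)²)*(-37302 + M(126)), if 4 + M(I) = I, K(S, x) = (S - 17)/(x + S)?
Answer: -157085500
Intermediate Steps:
K(S, x) = (-17 + S)/(S + x)
M(I) = -4 + I
(K(17, -18) + (y + 85)²)*(-37302 + M(126)) = ((-17 + 17)/(17 - 18) + (-20 + 85)²)*(-37302 + (-4 + 126)) = (0/(-1) + 65²)*(-37302 + 122) = (-1*0 + 4225)*(-37180) = (0 + 4225)*(-37180) = 4225*(-37180) = -157085500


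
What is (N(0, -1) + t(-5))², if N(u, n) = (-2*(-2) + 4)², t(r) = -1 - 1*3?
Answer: 3600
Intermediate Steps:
t(r) = -4 (t(r) = -1 - 3 = -4)
N(u, n) = 64 (N(u, n) = (4 + 4)² = 8² = 64)
(N(0, -1) + t(-5))² = (64 - 4)² = 60² = 3600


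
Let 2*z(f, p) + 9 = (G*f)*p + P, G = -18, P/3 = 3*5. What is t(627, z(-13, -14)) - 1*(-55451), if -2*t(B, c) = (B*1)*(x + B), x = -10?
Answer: -275957/2 ≈ -1.3798e+5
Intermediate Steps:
P = 45 (P = 3*(3*5) = 3*15 = 45)
z(f, p) = 18 - 9*f*p (z(f, p) = -9/2 + ((-18*f)*p + 45)/2 = -9/2 + (-18*f*p + 45)/2 = -9/2 + (45 - 18*f*p)/2 = -9/2 + (45/2 - 9*f*p) = 18 - 9*f*p)
t(B, c) = -B*(-10 + B)/2 (t(B, c) = -B*1*(-10 + B)/2 = -B*(-10 + B)/2)
t(627, z(-13, -14)) - 1*(-55451) = (½)*627*(10 - 1*627) - 1*(-55451) = (½)*627*(10 - 627) + 55451 = (½)*627*(-617) + 55451 = -386859/2 + 55451 = -275957/2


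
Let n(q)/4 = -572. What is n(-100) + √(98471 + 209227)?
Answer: -2288 + √307698 ≈ -1733.3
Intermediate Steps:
n(q) = -2288 (n(q) = 4*(-572) = -2288)
n(-100) + √(98471 + 209227) = -2288 + √(98471 + 209227) = -2288 + √307698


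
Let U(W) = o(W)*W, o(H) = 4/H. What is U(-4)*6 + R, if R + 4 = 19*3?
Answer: 77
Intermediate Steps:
R = 53 (R = -4 + 19*3 = -4 + 57 = 53)
U(W) = 4 (U(W) = (4/W)*W = 4)
U(-4)*6 + R = 4*6 + 53 = 24 + 53 = 77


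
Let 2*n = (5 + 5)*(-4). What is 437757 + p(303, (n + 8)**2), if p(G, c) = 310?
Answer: 438067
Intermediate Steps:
n = -20 (n = ((5 + 5)*(-4))/2 = (10*(-4))/2 = (1/2)*(-40) = -20)
437757 + p(303, (n + 8)**2) = 437757 + 310 = 438067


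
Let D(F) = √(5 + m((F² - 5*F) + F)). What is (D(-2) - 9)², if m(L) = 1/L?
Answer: (54 - √183)²/36 ≈ 45.500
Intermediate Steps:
D(F) = √(5 + 1/(F² - 4*F)) (D(F) = √(5 + 1/((F² - 5*F) + F)) = √(5 + 1/(F² - 4*F)))
(D(-2) - 9)² = (√((1 + 5*(-2)*(-4 - 2))/((-2)*(-4 - 2))) - 9)² = (√(-½*(1 + 5*(-2)*(-6))/(-6)) - 9)² = (√(-½*(-⅙)*(1 + 60)) - 9)² = (√(-½*(-⅙)*61) - 9)² = (√(61/12) - 9)² = (√183/6 - 9)² = (-9 + √183/6)²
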